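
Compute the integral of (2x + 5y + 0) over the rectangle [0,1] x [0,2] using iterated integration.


By Fubini, integrate in x first, then y.
Step 1: Fix y, integrate over x in [0,1]:
  integral(2x + 5y + 0, x=0..1)
  = 2*(1^2 - 0^2)/2 + (5y + 0)*(1 - 0)
  = 1 + (5y + 0)*1
  = 1 + 5y + 0
  = 1 + 5y
Step 2: Integrate over y in [0,2]:
  integral(1 + 5y, y=0..2)
  = 1*2 + 5*(2^2 - 0^2)/2
  = 2 + 10
  = 12


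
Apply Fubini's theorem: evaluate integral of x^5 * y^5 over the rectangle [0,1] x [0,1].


By Fubini's theorem, the double integral factors as a product of single integrals:
Step 1: integral_0^1 x^5 dx = [x^6/6] from 0 to 1
     = 1^6/6 = 0.166667
Step 2: integral_0^1 y^5 dy = [y^6/6] from 0 to 1
     = 1^6/6 = 0.166667
Step 3: Double integral = 0.166667 * 0.166667 = 0.027778


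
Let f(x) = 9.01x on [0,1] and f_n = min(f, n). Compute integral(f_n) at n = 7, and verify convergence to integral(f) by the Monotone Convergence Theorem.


f(x) = 9.01x on [0,1]; f_n(x) = min(9.01x, n). At n = 7:
Step 1: f(x) reaches 7 at x = 7/9.01 = 0.776915
Step 2: integral(f_7) = integral(9.01x, 0, 0.776915) + integral(7, 0.776915, 1)
       = 9.01*0.776915^2/2 + 7*(1 - 0.776915)
       = 2.719201 + 1.561598
       = 4.280799
Step 3: As n -> infinity, f_n increases to f, so by MCT integral(f_n) -> integral(f) = 9.01/2 = 4.505.
Convergence: integral(f_7) = 4.280799 -> 4.505 as n -> infinity


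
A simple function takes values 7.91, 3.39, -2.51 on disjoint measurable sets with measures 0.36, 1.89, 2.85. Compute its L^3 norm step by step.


Step 1: Compute |f_i|^3 for each value:
  |7.91|^3 = 494.913671
  |3.39|^3 = 38.958219
  |-2.51|^3 = 15.813251
Step 2: Multiply by measures and sum:
  494.913671 * 0.36 = 178.168922
  38.958219 * 1.89 = 73.631034
  15.813251 * 2.85 = 45.067765
Sum = 178.168922 + 73.631034 + 45.067765 = 296.867721
Step 3: Take the p-th root:
||f||_3 = (296.867721)^(1/3) = 6.67095


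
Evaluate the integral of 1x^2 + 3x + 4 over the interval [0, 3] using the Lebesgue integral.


The Lebesgue integral of a Riemann-integrable function agrees with the Riemann integral.
Antiderivative F(x) = (1/3)x^3 + (3/2)x^2 + 4x
F(3) = (1/3)*3^3 + (3/2)*3^2 + 4*3
     = (1/3)*27 + (3/2)*9 + 4*3
     = 9 + 13.5 + 12
     = 34.5
F(0) = 0.0
Integral = F(3) - F(0) = 34.5 - 0.0 = 34.5


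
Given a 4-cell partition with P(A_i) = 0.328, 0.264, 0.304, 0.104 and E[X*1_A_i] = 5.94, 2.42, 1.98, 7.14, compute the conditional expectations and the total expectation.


For each cell A_i: E[X|A_i] = E[X*1_A_i] / P(A_i)
Step 1: E[X|A_1] = 5.94 / 0.328 = 18.109756
Step 2: E[X|A_2] = 2.42 / 0.264 = 9.166667
Step 3: E[X|A_3] = 1.98 / 0.304 = 6.513158
Step 4: E[X|A_4] = 7.14 / 0.104 = 68.653846
Verification: E[X] = sum E[X*1_A_i] = 5.94 + 2.42 + 1.98 + 7.14 = 17.48


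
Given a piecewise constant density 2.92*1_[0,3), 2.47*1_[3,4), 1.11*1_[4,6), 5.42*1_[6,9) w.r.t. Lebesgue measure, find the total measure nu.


Integrate each piece of the Radon-Nikodym derivative:
Step 1: integral_0^3 2.92 dx = 2.92*(3-0) = 2.92*3 = 8.76
Step 2: integral_3^4 2.47 dx = 2.47*(4-3) = 2.47*1 = 2.47
Step 3: integral_4^6 1.11 dx = 1.11*(6-4) = 1.11*2 = 2.22
Step 4: integral_6^9 5.42 dx = 5.42*(9-6) = 5.42*3 = 16.26
Total: 8.76 + 2.47 + 2.22 + 16.26 = 29.71


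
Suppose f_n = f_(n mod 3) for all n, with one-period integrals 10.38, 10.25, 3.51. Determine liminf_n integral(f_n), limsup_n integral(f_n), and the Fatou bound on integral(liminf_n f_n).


The sequence (integral(f_n)) is periodic with period 3, repeating the values 10.38, 10.25, 3.51 indefinitely.
Step 1: For a periodic sequence, every tail (a_m, a_(m+1), ...) contains all 3 period values infinitely often.
Step 2: Hence inf of every tail = min of the period values = min(10.38, 10.25, 3.51) = 3.51.
        liminf_n integral(f_n) = sup over m of (inf of tail from m) = 3.51.
Step 3: Similarly sup of every tail = max of the period values = 10.38.
        limsup_n integral(f_n) = 10.38.
Step 4: Fatou's lemma: integral(liminf_n f_n) <= liminf_n integral(f_n) = 3.51.
        So the integral of the pointwise liminf is at most 3.51.


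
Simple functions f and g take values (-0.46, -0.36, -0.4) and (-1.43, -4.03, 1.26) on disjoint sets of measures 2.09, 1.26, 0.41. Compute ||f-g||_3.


Step 1: Compute differences f_i - g_i:
  -0.46 - -1.43 = 0.97
  -0.36 - -4.03 = 3.67
  -0.4 - 1.26 = -1.66
Step 2: Compute |diff|^3 * measure for each set:
  |0.97|^3 * 2.09 = 0.912673 * 2.09 = 1.907487
  |3.67|^3 * 1.26 = 49.430863 * 1.26 = 62.282887
  |-1.66|^3 * 0.41 = 4.574296 * 0.41 = 1.875461
Step 3: Sum = 66.065835
Step 4: ||f-g||_3 = (66.065835)^(1/3) = 4.042583


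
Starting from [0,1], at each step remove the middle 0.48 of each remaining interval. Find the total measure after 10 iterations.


Step 1: At each step, fraction remaining = 1 - 0.48 = 0.52
Step 2: After 10 steps, measure = (0.52)^10
Result = 0.001446


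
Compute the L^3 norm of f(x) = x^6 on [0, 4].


Step 1: ||f||_3 = (integral_0^4 |x^6|^3 dx)^(1/3)
     = (integral_0^4 x^18 dx)^(1/3)
Step 2: integral_0^4 x^18 dx = [x^19/(19)] from 0 to 4 = 4^19/19
     = 274877906944/19 = 1.446726e+10
Step 3: ||f||_3 = (1.446726e+10)^(1/3) = 2436.662679


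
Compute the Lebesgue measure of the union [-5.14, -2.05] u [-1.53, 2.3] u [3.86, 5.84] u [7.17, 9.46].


For pairwise disjoint intervals, m(union) = sum of lengths.
= (-2.05 - -5.14) + (2.3 - -1.53) + (5.84 - 3.86) + (9.46 - 7.17)
= 3.09 + 3.83 + 1.98 + 2.29
= 11.19


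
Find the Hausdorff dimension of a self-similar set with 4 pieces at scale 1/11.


For a self-similar set with N copies scaled by 1/r:
dim_H = log(N)/log(r) = log(4)/log(11)
= 1.386294/2.397895
= 0.57813


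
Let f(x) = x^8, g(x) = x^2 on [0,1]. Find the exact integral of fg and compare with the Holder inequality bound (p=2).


Step 1: Exact integral of f*g = integral(x^10, 0, 1) = 1/11
     = 0.090909
Step 2: Holder bound with p=2, q=2:
  ||f||_p = (integral x^16 dx)^(1/2) = (1/17)^(1/2) = 0.242536
  ||g||_q = (integral x^4 dx)^(1/2) = (1/5)^(1/2) = 0.447214
Step 3: Holder bound = ||f||_p * ||g||_q = 0.242536 * 0.447214 = 0.108465
Verification: 0.090909 <= 0.108465 (Holder holds)


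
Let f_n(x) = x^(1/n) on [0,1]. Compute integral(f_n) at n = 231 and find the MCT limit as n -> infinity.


At n = 231: f_231(x) = x^(1/231).
Step 1: integral(x^(1/231), 0, 1) = [x^(1/231+1) / (1/231+1)] from 0 to 1
     = 1 / (1/231 + 1) = 1 / ((231+1)/231) = 231/(231+1)
     = 231/232 = 0.99569
Step 2: As n -> infinity, f_n(x) = x^(1/n) -> 1 for x in (0,1], and f_n is increasing in n.
By MCT, lim_n integral(f_n) = integral(lim_n f_n) = integral(1, 0, 1) = 1.
Step 3: Verify convergence: 231/232 = 0.99569 -> 1


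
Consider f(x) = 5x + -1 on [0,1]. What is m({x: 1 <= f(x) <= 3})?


f^(-1)([1, 3]) = {x : 1 <= 5x + -1 <= 3}
Solving: (1 - -1)/5 <= x <= (3 - -1)/5
= [0.4, 0.8]
Intersecting with [0,1]: [0.4, 0.8]
Measure = 0.8 - 0.4 = 0.4


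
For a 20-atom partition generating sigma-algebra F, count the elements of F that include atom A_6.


Each element of F is a union of some subset S of the 20 atoms.
The element contains A_6 iff A_6 is in S.
So we count subsets S of {A_1,...,A_20} with A_6 in S: choose freely among the other 19 atoms.
Count = 2^(20-1) = 2^19 = 524288.


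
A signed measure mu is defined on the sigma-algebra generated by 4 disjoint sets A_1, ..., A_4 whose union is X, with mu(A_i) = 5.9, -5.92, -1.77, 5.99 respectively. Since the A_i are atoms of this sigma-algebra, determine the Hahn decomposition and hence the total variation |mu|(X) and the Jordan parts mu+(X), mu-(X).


Step 1: Every measurable set is a union of atoms (the cells / points), so a Hahn decomposition is
  obtained by grouping atoms by sign: P = union of atoms with mu > 0, N = union of the remaining atoms.
  Atoms in P (indices): 1, 4;  atoms in N (indices): 2, 3
  Positive values: 5.9, 5.99
  Negative values: -5.92, -1.77
Step 2: mu+(X) = mu(P) = sum of positive atom values = 11.89
Step 3: mu-(X) = -mu(N) = sum of |negative atom values| = 7.69
Step 4: |mu|(X) = mu+(X) + mu-(X) = 11.89 + 7.69 = 19.58


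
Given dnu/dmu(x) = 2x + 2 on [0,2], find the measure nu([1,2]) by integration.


nu(A) = integral_A (dnu/dmu) dmu = integral_1^2 (2x + 2) dx
Step 1: Antiderivative F(x) = (2/2)x^2 + 2x
Step 2: F(2) = (2/2)*2^2 + 2*2 = 4 + 4 = 8
Step 3: F(1) = (2/2)*1^2 + 2*1 = 1 + 2 = 3
Step 4: nu([1,2]) = F(2) - F(1) = 8 - 3 = 5


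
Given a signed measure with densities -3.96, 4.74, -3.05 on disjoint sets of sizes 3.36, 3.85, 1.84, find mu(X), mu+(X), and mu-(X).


Step 1: Compute signed measure on each set:
  Set 1: -3.96 * 3.36 = -13.3056
  Set 2: 4.74 * 3.85 = 18.249
  Set 3: -3.05 * 1.84 = -5.612
Step 2: Total signed measure = (-13.3056) + (18.249) + (-5.612)
     = -0.6686
Step 3: Positive part mu+(X) = sum of positive contributions = 18.249
Step 4: Negative part mu-(X) = |sum of negative contributions| = 18.9176


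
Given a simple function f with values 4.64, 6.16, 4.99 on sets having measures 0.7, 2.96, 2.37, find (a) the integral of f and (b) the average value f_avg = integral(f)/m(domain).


Step 1: Integral = sum(value_i * measure_i)
= 4.64*0.7 + 6.16*2.96 + 4.99*2.37
= 3.248 + 18.2336 + 11.8263
= 33.3079
Step 2: Total measure of domain = 0.7 + 2.96 + 2.37 = 6.03
Step 3: Average value = 33.3079 / 6.03 = 5.523698


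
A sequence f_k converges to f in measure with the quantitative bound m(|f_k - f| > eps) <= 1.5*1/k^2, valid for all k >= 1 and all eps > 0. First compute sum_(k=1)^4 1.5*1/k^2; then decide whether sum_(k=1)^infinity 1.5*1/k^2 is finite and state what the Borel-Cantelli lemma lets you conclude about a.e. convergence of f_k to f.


Step 1: List the terms 1.5*1/k^2 for k = 1 to 4:
  k=1: 1.5
  k=2: 0.375
  k=3: 0.166667
  k=4: 0.09375
Step 2: Partial sum = 1.5 + 0.375 + 0.166667 + 0.09375
     = 2.135417
Step 3: The full series sum_(k>=1) 1.5*1/k^2 converges (p-series with p = 2 > 1; a constant multiple of a convergent series converges).
Step 4: Fix eps > 0. Since sum_k m(|f_k - f| > eps) < infinity, the Borel-Cantelli lemma gives
        m(limsup_k {|f_k - f| > eps}) = 0, i.e. for a.e. x, |f_k(x) - f(x)| <= eps for all large k.
        Applying this with eps = 1/j for j = 1, 2, ... and intersecting the countably many full-measure sets,
        for a.e. x we get limsup_k |f_k(x) - f(x)| <= 1/j for every j, hence f_k -> f almost everywhere.
Conclusion: series converges; Borel-Cantelli yields f_k -> f a.e.


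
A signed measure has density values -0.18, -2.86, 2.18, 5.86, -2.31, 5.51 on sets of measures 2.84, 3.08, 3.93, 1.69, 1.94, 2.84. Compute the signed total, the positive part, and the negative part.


Step 1: Compute signed measure on each set:
  Set 1: -0.18 * 2.84 = -0.5112
  Set 2: -2.86 * 3.08 = -8.8088
  Set 3: 2.18 * 3.93 = 8.5674
  Set 4: 5.86 * 1.69 = 9.9034
  Set 5: -2.31 * 1.94 = -4.4814
  Set 6: 5.51 * 2.84 = 15.6484
Step 2: Total signed measure = (-0.5112) + (-8.8088) + (8.5674) + (9.9034) + (-4.4814) + (15.6484)
     = 20.3178
Step 3: Positive part mu+(X) = sum of positive contributions = 34.1192
Step 4: Negative part mu-(X) = |sum of negative contributions| = 13.8014


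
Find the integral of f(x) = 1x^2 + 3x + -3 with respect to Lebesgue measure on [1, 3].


The Lebesgue integral of a Riemann-integrable function agrees with the Riemann integral.
Antiderivative F(x) = (1/3)x^3 + (3/2)x^2 + -3x
F(3) = (1/3)*3^3 + (3/2)*3^2 + -3*3
     = (1/3)*27 + (3/2)*9 + -3*3
     = 9 + 13.5 + -9
     = 13.5
F(1) = -1.166667
Integral = F(3) - F(1) = 13.5 - -1.166667 = 14.666667


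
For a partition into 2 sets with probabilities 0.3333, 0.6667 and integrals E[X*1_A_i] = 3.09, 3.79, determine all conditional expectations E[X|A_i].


For each cell A_i: E[X|A_i] = E[X*1_A_i] / P(A_i)
Step 1: E[X|A_1] = 3.09 / 0.3333 = 9.270927
Step 2: E[X|A_2] = 3.79 / 0.6667 = 5.684716
Verification: E[X] = sum E[X*1_A_i] = 3.09 + 3.79 = 6.88


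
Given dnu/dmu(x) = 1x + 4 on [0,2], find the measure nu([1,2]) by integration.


nu(A) = integral_A (dnu/dmu) dmu = integral_1^2 (1x + 4) dx
Step 1: Antiderivative F(x) = (1/2)x^2 + 4x
Step 2: F(2) = (1/2)*2^2 + 4*2 = 2 + 8 = 10
Step 3: F(1) = (1/2)*1^2 + 4*1 = 0.5 + 4 = 4.5
Step 4: nu([1,2]) = F(2) - F(1) = 10 - 4.5 = 5.5


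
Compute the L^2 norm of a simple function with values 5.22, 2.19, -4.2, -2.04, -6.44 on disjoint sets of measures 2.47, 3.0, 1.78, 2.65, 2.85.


Step 1: Compute |f_i|^2 for each value:
  |5.22|^2 = 27.2484
  |2.19|^2 = 4.7961
  |-4.2|^2 = 17.64
  |-2.04|^2 = 4.1616
  |-6.44|^2 = 41.4736
Step 2: Multiply by measures and sum:
  27.2484 * 2.47 = 67.303548
  4.7961 * 3.0 = 14.3883
  17.64 * 1.78 = 31.3992
  4.1616 * 2.65 = 11.02824
  41.4736 * 2.85 = 118.19976
Sum = 67.303548 + 14.3883 + 31.3992 + 11.02824 + 118.19976 = 242.319048
Step 3: Take the p-th root:
||f||_2 = (242.319048)^(1/2) = 15.5666


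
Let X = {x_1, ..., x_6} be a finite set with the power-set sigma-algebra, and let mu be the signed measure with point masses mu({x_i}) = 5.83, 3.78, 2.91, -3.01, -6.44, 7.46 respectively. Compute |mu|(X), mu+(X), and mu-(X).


Step 1: Every measurable set is a union of atoms (the cells / points), so a Hahn decomposition is
  obtained by grouping atoms by sign: P = union of atoms with mu > 0, N = union of the remaining atoms.
  Atoms in P (indices): 1, 2, 3, 6;  atoms in N (indices): 4, 5
  Positive values: 5.83, 3.78, 2.91, 7.46
  Negative values: -3.01, -6.44
Step 2: mu+(X) = mu(P) = sum of positive atom values = 19.98
Step 3: mu-(X) = -mu(N) = sum of |negative atom values| = 9.45
Step 4: |mu|(X) = mu+(X) + mu-(X) = 19.98 + 9.45 = 29.43


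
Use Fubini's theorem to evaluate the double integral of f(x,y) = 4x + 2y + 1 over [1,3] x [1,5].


By Fubini, integrate in x first, then y.
Step 1: Fix y, integrate over x in [1,3]:
  integral(4x + 2y + 1, x=1..3)
  = 4*(3^2 - 1^2)/2 + (2y + 1)*(3 - 1)
  = 16 + (2y + 1)*2
  = 16 + 4y + 2
  = 18 + 4y
Step 2: Integrate over y in [1,5]:
  integral(18 + 4y, y=1..5)
  = 18*4 + 4*(5^2 - 1^2)/2
  = 72 + 48
  = 120


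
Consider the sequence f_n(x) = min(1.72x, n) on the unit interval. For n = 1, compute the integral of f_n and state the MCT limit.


f(x) = 1.72x on [0,1]; f_n(x) = min(1.72x, n). At n = 1:
Step 1: f(x) reaches 1 at x = 1/1.72 = 0.581395
Step 2: integral(f_1) = integral(1.72x, 0, 0.581395) + integral(1, 0.581395, 1)
       = 1.72*0.581395^2/2 + 1*(1 - 0.581395)
       = 0.290698 + 0.418605
       = 0.709302
Step 3: As n -> infinity, f_n increases to f, so by MCT integral(f_n) -> integral(f) = 1.72/2 = 0.86.
Convergence: integral(f_1) = 0.709302 -> 0.86 as n -> infinity


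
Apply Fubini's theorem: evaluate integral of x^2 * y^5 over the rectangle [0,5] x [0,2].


By Fubini's theorem, the double integral factors as a product of single integrals:
Step 1: integral_0^5 x^2 dx = [x^3/3] from 0 to 5
     = 5^3/3 = 41.666667
Step 2: integral_0^2 y^5 dy = [y^6/6] from 0 to 2
     = 2^6/6 = 10.666667
Step 3: Double integral = 41.666667 * 10.666667 = 444.444444


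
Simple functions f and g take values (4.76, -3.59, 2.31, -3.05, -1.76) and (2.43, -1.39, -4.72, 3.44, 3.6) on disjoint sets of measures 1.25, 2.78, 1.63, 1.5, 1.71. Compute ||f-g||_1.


Step 1: Compute differences f_i - g_i:
  4.76 - 2.43 = 2.33
  -3.59 - -1.39 = -2.2
  2.31 - -4.72 = 7.03
  -3.05 - 3.44 = -6.49
  -1.76 - 3.6 = -5.36
Step 2: Compute |diff|^1 * measure for each set:
  |2.33|^1 * 1.25 = 2.33 * 1.25 = 2.9125
  |-2.2|^1 * 2.78 = 2.2 * 2.78 = 6.116
  |7.03|^1 * 1.63 = 7.03 * 1.63 = 11.4589
  |-6.49|^1 * 1.5 = 6.49 * 1.5 = 9.735
  |-5.36|^1 * 1.71 = 5.36 * 1.71 = 9.1656
Step 3: Sum = 39.388
Step 4: ||f-g||_1 = (39.388)^(1/1) = 39.388


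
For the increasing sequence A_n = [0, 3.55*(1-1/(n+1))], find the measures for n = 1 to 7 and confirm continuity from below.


By continuity of measure from below: if A_n increases to A, then m(A_n) -> m(A).
Here A = [0, 3.55], so m(A) = 3.55
Step 1: a_1 = 3.55*(1 - 1/2) = 1.775, m(A_1) = 1.775
Step 2: a_2 = 3.55*(1 - 1/3) = 2.3667, m(A_2) = 2.3667
Step 3: a_3 = 3.55*(1 - 1/4) = 2.6625, m(A_3) = 2.6625
Step 4: a_4 = 3.55*(1 - 1/5) = 2.84, m(A_4) = 2.84
Step 5: a_5 = 3.55*(1 - 1/6) = 2.9583, m(A_5) = 2.9583
Step 6: a_6 = 3.55*(1 - 1/7) = 3.0429, m(A_6) = 3.0429
Step 7: a_7 = 3.55*(1 - 1/8) = 3.1062, m(A_7) = 3.1062
Limit: m(A_n) -> m([0,3.55]) = 3.55


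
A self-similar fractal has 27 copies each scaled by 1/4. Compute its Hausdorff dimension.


For a self-similar set with N copies scaled by 1/r:
dim_H = log(N)/log(r) = log(27)/log(4)
= 3.295837/1.386294
= 2.377444


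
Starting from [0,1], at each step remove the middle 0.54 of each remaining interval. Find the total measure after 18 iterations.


Step 1: At each step, fraction remaining = 1 - 0.54 = 0.46
Step 2: After 18 steps, measure = (0.46)^18
Result = 8.504347e-07


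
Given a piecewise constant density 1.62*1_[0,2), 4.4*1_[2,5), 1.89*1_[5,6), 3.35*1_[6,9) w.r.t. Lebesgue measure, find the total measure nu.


Integrate each piece of the Radon-Nikodym derivative:
Step 1: integral_0^2 1.62 dx = 1.62*(2-0) = 1.62*2 = 3.24
Step 2: integral_2^5 4.4 dx = 4.4*(5-2) = 4.4*3 = 13.2
Step 3: integral_5^6 1.89 dx = 1.89*(6-5) = 1.89*1 = 1.89
Step 4: integral_6^9 3.35 dx = 3.35*(9-6) = 3.35*3 = 10.05
Total: 3.24 + 13.2 + 1.89 + 10.05 = 28.38


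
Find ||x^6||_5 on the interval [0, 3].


Step 1: ||f||_5 = (integral_0^3 |x^6|^5 dx)^(1/5)
     = (integral_0^3 x^30 dx)^(1/5)
Step 2: integral_0^3 x^30 dx = [x^31/(31)] from 0 to 3 = 3^31/31
     = 617673396283947/31 = 1.992495e+13
Step 3: ||f||_5 = (1.992495e+13)^(1/5) = 456.96132


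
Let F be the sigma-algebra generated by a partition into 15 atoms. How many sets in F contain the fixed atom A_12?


Each element of F is a union of some subset S of the 15 atoms.
The element contains A_12 iff A_12 is in S.
So we count subsets S of {A_1,...,A_15} with A_12 in S: choose freely among the other 14 atoms.
Count = 2^(15-1) = 2^14 = 16384.


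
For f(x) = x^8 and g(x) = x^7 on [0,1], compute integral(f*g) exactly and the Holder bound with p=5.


Step 1: Exact integral of f*g = integral(x^15, 0, 1) = 1/16
     = 0.0625
Step 2: Holder bound with p=5, q=1.25:
  ||f||_p = (integral x^40 dx)^(1/5) = (1/41)^(1/5) = 0.475821
  ||g||_q = (integral x^8.75 dx)^(1/1.25) = (1/9.75)^(1/1.25) = 0.161732
Step 3: Holder bound = ||f||_p * ||g||_q = 0.475821 * 0.161732 = 0.076955
Verification: 0.0625 <= 0.076955 (Holder holds)


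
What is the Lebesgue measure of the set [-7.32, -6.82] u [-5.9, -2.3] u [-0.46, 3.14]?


For pairwise disjoint intervals, m(union) = sum of lengths.
= (-6.82 - -7.32) + (-2.3 - -5.9) + (3.14 - -0.46)
= 0.5 + 3.6 + 3.6
= 7.7


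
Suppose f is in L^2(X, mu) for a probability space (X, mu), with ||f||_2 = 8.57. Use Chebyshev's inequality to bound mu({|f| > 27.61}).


Chebyshev/Markov inequality: mu(|f| > eps) <= (||f||_p / eps)^p
Step 1: ||f||_2 / eps = 8.57 / 27.61 = 0.310395
Step 2: Raise to power p = 2:
  (0.310395)^2 = 0.096345
Step 3: Therefore mu(|f| > 27.61) <= 0.096345


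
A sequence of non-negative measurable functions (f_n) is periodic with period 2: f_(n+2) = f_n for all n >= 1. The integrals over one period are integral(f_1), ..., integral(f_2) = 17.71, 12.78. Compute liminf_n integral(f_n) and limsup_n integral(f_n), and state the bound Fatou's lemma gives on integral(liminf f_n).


The sequence (integral(f_n)) is periodic with period 2, repeating the values 17.71, 12.78 indefinitely.
Step 1: For a periodic sequence, every tail (a_m, a_(m+1), ...) contains all 2 period values infinitely often.
Step 2: Hence inf of every tail = min of the period values = min(17.71, 12.78) = 12.78.
        liminf_n integral(f_n) = sup over m of (inf of tail from m) = 12.78.
Step 3: Similarly sup of every tail = max of the period values = 17.71.
        limsup_n integral(f_n) = 17.71.
Step 4: Fatou's lemma: integral(liminf_n f_n) <= liminf_n integral(f_n) = 12.78.
        So the integral of the pointwise liminf is at most 12.78.


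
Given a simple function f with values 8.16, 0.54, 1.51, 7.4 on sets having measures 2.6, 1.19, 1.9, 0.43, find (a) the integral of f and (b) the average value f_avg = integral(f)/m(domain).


Step 1: Integral = sum(value_i * measure_i)
= 8.16*2.6 + 0.54*1.19 + 1.51*1.9 + 7.4*0.43
= 21.216 + 0.6426 + 2.869 + 3.182
= 27.9096
Step 2: Total measure of domain = 2.6 + 1.19 + 1.9 + 0.43 = 6.12
Step 3: Average value = 27.9096 / 6.12 = 4.560392


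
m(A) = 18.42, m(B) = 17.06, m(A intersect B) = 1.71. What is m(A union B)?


By inclusion-exclusion: m(A u B) = m(A) + m(B) - m(A n B)
= 18.42 + 17.06 - 1.71
= 33.77


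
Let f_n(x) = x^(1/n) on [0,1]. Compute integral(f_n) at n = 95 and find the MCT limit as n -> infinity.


At n = 95: f_95(x) = x^(1/95).
Step 1: integral(x^(1/95), 0, 1) = [x^(1/95+1) / (1/95+1)] from 0 to 1
     = 1 / (1/95 + 1) = 1 / ((95+1)/95) = 95/(95+1)
     = 95/96 = 0.989583
Step 2: As n -> infinity, f_n(x) = x^(1/n) -> 1 for x in (0,1], and f_n is increasing in n.
By MCT, lim_n integral(f_n) = integral(lim_n f_n) = integral(1, 0, 1) = 1.
Step 3: Verify convergence: 95/96 = 0.989583 -> 1


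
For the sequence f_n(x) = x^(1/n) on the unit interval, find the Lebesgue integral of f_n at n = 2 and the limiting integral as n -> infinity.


At n = 2: f_2(x) = x^(1/2).
Step 1: integral(x^(1/2), 0, 1) = [x^(1/2+1) / (1/2+1)] from 0 to 1
     = 1 / (1/2 + 1) = 1 / ((2+1)/2) = 2/(2+1)
     = 2/3 = 0.666667
Step 2: As n -> infinity, f_n(x) = x^(1/n) -> 1 for x in (0,1], and f_n is increasing in n.
By MCT, lim_n integral(f_n) = integral(lim_n f_n) = integral(1, 0, 1) = 1.
Step 3: Verify convergence: 2/3 = 0.666667 -> 1


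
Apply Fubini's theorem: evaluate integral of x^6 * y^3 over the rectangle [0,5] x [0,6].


By Fubini's theorem, the double integral factors as a product of single integrals:
Step 1: integral_0^5 x^6 dx = [x^7/7] from 0 to 5
     = 5^7/7 = 11160.714286
Step 2: integral_0^6 y^3 dy = [y^4/4] from 0 to 6
     = 6^4/4 = 324
Step 3: Double integral = 11160.714286 * 324 = 3.616071e+06


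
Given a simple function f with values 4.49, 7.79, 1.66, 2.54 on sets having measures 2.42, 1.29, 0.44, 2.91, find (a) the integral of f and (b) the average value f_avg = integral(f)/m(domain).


Step 1: Integral = sum(value_i * measure_i)
= 4.49*2.42 + 7.79*1.29 + 1.66*0.44 + 2.54*2.91
= 10.8658 + 10.0491 + 0.7304 + 7.3914
= 29.0367
Step 2: Total measure of domain = 2.42 + 1.29 + 0.44 + 2.91 = 7.06
Step 3: Average value = 29.0367 / 7.06 = 4.112847


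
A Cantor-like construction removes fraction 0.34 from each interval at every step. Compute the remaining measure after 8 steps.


Step 1: At each step, fraction remaining = 1 - 0.34 = 0.66
Step 2: After 8 steps, measure = (0.66)^8
Result = 0.036004


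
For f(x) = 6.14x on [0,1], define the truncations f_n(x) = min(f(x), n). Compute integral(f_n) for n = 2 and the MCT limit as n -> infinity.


f(x) = 6.14x on [0,1]; f_n(x) = min(6.14x, n). At n = 2:
Step 1: f(x) reaches 2 at x = 2/6.14 = 0.325733
Step 2: integral(f_2) = integral(6.14x, 0, 0.325733) + integral(2, 0.325733, 1)
       = 6.14*0.325733^2/2 + 2*(1 - 0.325733)
       = 0.325733 + 1.348534
       = 1.674267
Step 3: As n -> infinity, f_n increases to f, so by MCT integral(f_n) -> integral(f) = 6.14/2 = 3.07.
Convergence: integral(f_2) = 1.674267 -> 3.07 as n -> infinity


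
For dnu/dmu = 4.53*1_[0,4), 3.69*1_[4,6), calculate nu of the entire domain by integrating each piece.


Integrate each piece of the Radon-Nikodym derivative:
Step 1: integral_0^4 4.53 dx = 4.53*(4-0) = 4.53*4 = 18.12
Step 2: integral_4^6 3.69 dx = 3.69*(6-4) = 3.69*2 = 7.38
Total: 18.12 + 7.38 = 25.5


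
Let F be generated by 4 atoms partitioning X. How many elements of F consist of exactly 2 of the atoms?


Each element of F is a union of some subset of the 4 atoms.
Elements that are unions of exactly 2 atoms correspond to 2-element subsets of the 4 atoms.
Count = C(4, 2) = 4! / (2! * 2!) = 6.


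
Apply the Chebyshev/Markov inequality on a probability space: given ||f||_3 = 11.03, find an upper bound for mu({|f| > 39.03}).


Chebyshev/Markov inequality: mu(|f| > eps) <= (||f||_p / eps)^p
Step 1: ||f||_3 / eps = 11.03 / 39.03 = 0.282603
Step 2: Raise to power p = 3:
  (0.282603)^3 = 0.02257
Step 3: Therefore mu(|f| > 39.03) <= 0.02257


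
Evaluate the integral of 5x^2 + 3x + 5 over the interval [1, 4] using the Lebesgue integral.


The Lebesgue integral of a Riemann-integrable function agrees with the Riemann integral.
Antiderivative F(x) = (5/3)x^3 + (3/2)x^2 + 5x
F(4) = (5/3)*4^3 + (3/2)*4^2 + 5*4
     = (5/3)*64 + (3/2)*16 + 5*4
     = 106.666667 + 24 + 20
     = 150.666667
F(1) = 8.166667
Integral = F(4) - F(1) = 150.666667 - 8.166667 = 142.5


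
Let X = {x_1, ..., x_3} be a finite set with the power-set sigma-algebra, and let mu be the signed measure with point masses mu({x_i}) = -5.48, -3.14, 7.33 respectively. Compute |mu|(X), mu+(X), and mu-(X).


Step 1: Every measurable set is a union of atoms (the cells / points), so a Hahn decomposition is
  obtained by grouping atoms by sign: P = union of atoms with mu > 0, N = union of the remaining atoms.
  Atoms in P (indices): 3;  atoms in N (indices): 1, 2
  Positive values: 7.33
  Negative values: -5.48, -3.14
Step 2: mu+(X) = mu(P) = sum of positive atom values = 7.33
Step 3: mu-(X) = -mu(N) = sum of |negative atom values| = 8.62
Step 4: |mu|(X) = mu+(X) + mu-(X) = 7.33 + 8.62 = 15.95


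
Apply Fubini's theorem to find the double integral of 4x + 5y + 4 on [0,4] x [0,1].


By Fubini, integrate in x first, then y.
Step 1: Fix y, integrate over x in [0,4]:
  integral(4x + 5y + 4, x=0..4)
  = 4*(4^2 - 0^2)/2 + (5y + 4)*(4 - 0)
  = 32 + (5y + 4)*4
  = 32 + 20y + 16
  = 48 + 20y
Step 2: Integrate over y in [0,1]:
  integral(48 + 20y, y=0..1)
  = 48*1 + 20*(1^2 - 0^2)/2
  = 48 + 10
  = 58


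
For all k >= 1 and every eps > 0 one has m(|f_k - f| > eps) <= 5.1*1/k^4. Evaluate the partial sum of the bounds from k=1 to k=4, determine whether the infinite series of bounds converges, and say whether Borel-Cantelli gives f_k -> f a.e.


Step 1: List the terms 5.1*1/k^4 for k = 1 to 4:
  k=1: 5.1
  k=2: 0.31875
  k=3: 0.062963
  k=4: 0.019922
Step 2: Partial sum = 5.1 + 0.31875 + 0.062963 + 0.019922
     = 5.501635
Step 3: The full series sum_(k>=1) 5.1*1/k^4 converges (p-series with p = 4 > 1; a constant multiple of a convergent series converges).
Step 4: Fix eps > 0. Since sum_k m(|f_k - f| > eps) < infinity, the Borel-Cantelli lemma gives
        m(limsup_k {|f_k - f| > eps}) = 0, i.e. for a.e. x, |f_k(x) - f(x)| <= eps for all large k.
        Applying this with eps = 1/j for j = 1, 2, ... and intersecting the countably many full-measure sets,
        for a.e. x we get limsup_k |f_k(x) - f(x)| <= 1/j for every j, hence f_k -> f almost everywhere.
Conclusion: series converges; Borel-Cantelli yields f_k -> f a.e.


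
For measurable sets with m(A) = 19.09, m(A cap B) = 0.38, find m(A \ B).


m(A \ B) = m(A) - m(A n B)
= 19.09 - 0.38
= 18.71


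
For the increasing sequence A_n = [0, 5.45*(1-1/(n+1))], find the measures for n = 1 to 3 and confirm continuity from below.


By continuity of measure from below: if A_n increases to A, then m(A_n) -> m(A).
Here A = [0, 5.45], so m(A) = 5.45
Step 1: a_1 = 5.45*(1 - 1/2) = 2.725, m(A_1) = 2.725
Step 2: a_2 = 5.45*(1 - 1/3) = 3.6333, m(A_2) = 3.6333
Step 3: a_3 = 5.45*(1 - 1/4) = 4.0875, m(A_3) = 4.0875
Limit: m(A_n) -> m([0,5.45]) = 5.45


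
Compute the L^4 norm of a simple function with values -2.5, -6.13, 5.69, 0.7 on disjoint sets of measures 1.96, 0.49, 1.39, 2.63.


Step 1: Compute |f_i|^4 for each value:
  |-2.5|^4 = 39.0625
  |-6.13|^4 = 1412.023414
  |5.69|^4 = 1048.211851
  |0.7|^4 = 0.2401
Step 2: Multiply by measures and sum:
  39.0625 * 1.96 = 76.5625
  1412.023414 * 0.49 = 691.891473
  1048.211851 * 1.39 = 1457.014473
  0.2401 * 2.63 = 0.631463
Sum = 76.5625 + 691.891473 + 1457.014473 + 0.631463 = 2226.099909
Step 3: Take the p-th root:
||f||_4 = (2226.099909)^(1/4) = 6.868884


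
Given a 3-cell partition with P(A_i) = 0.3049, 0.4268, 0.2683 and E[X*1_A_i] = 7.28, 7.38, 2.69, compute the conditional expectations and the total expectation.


For each cell A_i: E[X|A_i] = E[X*1_A_i] / P(A_i)
Step 1: E[X|A_1] = 7.28 / 0.3049 = 23.876681
Step 2: E[X|A_2] = 7.38 / 0.4268 = 17.291471
Step 3: E[X|A_3] = 2.69 / 0.2683 = 10.02609
Verification: E[X] = sum E[X*1_A_i] = 7.28 + 7.38 + 2.69 = 17.35


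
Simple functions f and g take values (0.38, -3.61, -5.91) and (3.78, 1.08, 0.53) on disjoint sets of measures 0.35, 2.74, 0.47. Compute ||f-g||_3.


Step 1: Compute differences f_i - g_i:
  0.38 - 3.78 = -3.4
  -3.61 - 1.08 = -4.69
  -5.91 - 0.53 = -6.44
Step 2: Compute |diff|^3 * measure for each set:
  |-3.4|^3 * 0.35 = 39.304 * 0.35 = 13.7564
  |-4.69|^3 * 2.74 = 103.161709 * 2.74 = 282.663083
  |-6.44|^3 * 0.47 = 267.089984 * 0.47 = 125.532292
Step 3: Sum = 421.951775
Step 4: ||f-g||_3 = (421.951775)^(1/3) = 7.500455


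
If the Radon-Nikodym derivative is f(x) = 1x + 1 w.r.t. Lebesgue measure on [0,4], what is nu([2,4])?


nu(A) = integral_A (dnu/dmu) dmu = integral_2^4 (1x + 1) dx
Step 1: Antiderivative F(x) = (1/2)x^2 + 1x
Step 2: F(4) = (1/2)*4^2 + 1*4 = 8 + 4 = 12
Step 3: F(2) = (1/2)*2^2 + 1*2 = 2 + 2 = 4
Step 4: nu([2,4]) = F(4) - F(2) = 12 - 4 = 8


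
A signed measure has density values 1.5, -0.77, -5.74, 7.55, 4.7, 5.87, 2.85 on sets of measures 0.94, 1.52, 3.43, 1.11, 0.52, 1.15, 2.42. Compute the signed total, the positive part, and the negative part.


Step 1: Compute signed measure on each set:
  Set 1: 1.5 * 0.94 = 1.41
  Set 2: -0.77 * 1.52 = -1.1704
  Set 3: -5.74 * 3.43 = -19.6882
  Set 4: 7.55 * 1.11 = 8.3805
  Set 5: 4.7 * 0.52 = 2.444
  Set 6: 5.87 * 1.15 = 6.7505
  Set 7: 2.85 * 2.42 = 6.897
Step 2: Total signed measure = (1.41) + (-1.1704) + (-19.6882) + (8.3805) + (2.444) + (6.7505) + (6.897)
     = 5.0234
Step 3: Positive part mu+(X) = sum of positive contributions = 25.882
Step 4: Negative part mu-(X) = |sum of negative contributions| = 20.8586


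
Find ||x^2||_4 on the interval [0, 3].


Step 1: ||f||_4 = (integral_0^3 |x^2|^4 dx)^(1/4)
     = (integral_0^3 x^8 dx)^(1/4)
Step 2: integral_0^3 x^8 dx = [x^9/(9)] from 0 to 3 = 3^9/9
     = 19683/9 = 2187
Step 3: ||f||_4 = (2187)^(1/4) = 6.838521


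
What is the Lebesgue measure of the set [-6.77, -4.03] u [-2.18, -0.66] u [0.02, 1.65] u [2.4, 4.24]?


For pairwise disjoint intervals, m(union) = sum of lengths.
= (-4.03 - -6.77) + (-0.66 - -2.18) + (1.65 - 0.02) + (4.24 - 2.4)
= 2.74 + 1.52 + 1.63 + 1.84
= 7.73


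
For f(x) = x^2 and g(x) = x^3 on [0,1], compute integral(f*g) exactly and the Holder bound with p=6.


Step 1: Exact integral of f*g = integral(x^5, 0, 1) = 1/6
     = 0.166667
Step 2: Holder bound with p=6, q=1.2:
  ||f||_p = (integral x^12 dx)^(1/6) = (1/13)^(1/6) = 0.652143
  ||g||_q = (integral x^3.6 dx)^(1/1.2) = (1/4.6)^(1/1.2) = 0.280351
Step 3: Holder bound = ||f||_p * ||g||_q = 0.652143 * 0.280351 = 0.182829
Verification: 0.166667 <= 0.182829 (Holder holds)


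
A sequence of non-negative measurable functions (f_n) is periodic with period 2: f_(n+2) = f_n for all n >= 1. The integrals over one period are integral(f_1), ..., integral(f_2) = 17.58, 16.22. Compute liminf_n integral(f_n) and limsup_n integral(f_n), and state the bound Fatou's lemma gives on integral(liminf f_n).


The sequence (integral(f_n)) is periodic with period 2, repeating the values 17.58, 16.22 indefinitely.
Step 1: For a periodic sequence, every tail (a_m, a_(m+1), ...) contains all 2 period values infinitely often.
Step 2: Hence inf of every tail = min of the period values = min(17.58, 16.22) = 16.22.
        liminf_n integral(f_n) = sup over m of (inf of tail from m) = 16.22.
Step 3: Similarly sup of every tail = max of the period values = 17.58.
        limsup_n integral(f_n) = 17.58.
Step 4: Fatou's lemma: integral(liminf_n f_n) <= liminf_n integral(f_n) = 16.22.
        So the integral of the pointwise liminf is at most 16.22.


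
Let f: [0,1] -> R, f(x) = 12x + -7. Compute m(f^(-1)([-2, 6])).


f^(-1)([-2, 6]) = {x : -2 <= 12x + -7 <= 6}
Solving: (-2 - -7)/12 <= x <= (6 - -7)/12
= [0.416667, 1.083333]
Intersecting with [0,1]: [0.416667, 1]
Measure = 1 - 0.416667 = 0.583333


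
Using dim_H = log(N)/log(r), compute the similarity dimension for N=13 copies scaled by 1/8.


For a self-similar set with N copies scaled by 1/r:
dim_H = log(N)/log(r) = log(13)/log(8)
= 2.564949/2.079442
= 1.23348


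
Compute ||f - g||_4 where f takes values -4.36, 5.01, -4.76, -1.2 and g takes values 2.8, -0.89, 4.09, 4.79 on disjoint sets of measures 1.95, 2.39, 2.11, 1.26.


Step 1: Compute differences f_i - g_i:
  -4.36 - 2.8 = -7.16
  5.01 - -0.89 = 5.9
  -4.76 - 4.09 = -8.85
  -1.2 - 4.79 = -5.99
Step 2: Compute |diff|^4 * measure for each set:
  |-7.16|^4 * 1.95 = 2628.161743 * 1.95 = 5124.9154
  |5.9|^4 * 2.39 = 1211.7361 * 2.39 = 2896.049279
  |-8.85|^4 * 2.11 = 6134.414006 * 2.11 = 12943.613553
  |-5.99|^4 * 1.26 = 1287.381576 * 1.26 = 1622.100786
Step 3: Sum = 22586.679018
Step 4: ||f-g||_4 = (22586.679018)^(1/4) = 12.259227


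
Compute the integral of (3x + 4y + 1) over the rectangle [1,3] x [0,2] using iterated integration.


By Fubini, integrate in x first, then y.
Step 1: Fix y, integrate over x in [1,3]:
  integral(3x + 4y + 1, x=1..3)
  = 3*(3^2 - 1^2)/2 + (4y + 1)*(3 - 1)
  = 12 + (4y + 1)*2
  = 12 + 8y + 2
  = 14 + 8y
Step 2: Integrate over y in [0,2]:
  integral(14 + 8y, y=0..2)
  = 14*2 + 8*(2^2 - 0^2)/2
  = 28 + 16
  = 44


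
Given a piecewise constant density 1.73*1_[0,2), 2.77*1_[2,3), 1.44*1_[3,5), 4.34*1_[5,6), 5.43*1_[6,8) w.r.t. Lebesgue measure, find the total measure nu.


Integrate each piece of the Radon-Nikodym derivative:
Step 1: integral_0^2 1.73 dx = 1.73*(2-0) = 1.73*2 = 3.46
Step 2: integral_2^3 2.77 dx = 2.77*(3-2) = 2.77*1 = 2.77
Step 3: integral_3^5 1.44 dx = 1.44*(5-3) = 1.44*2 = 2.88
Step 4: integral_5^6 4.34 dx = 4.34*(6-5) = 4.34*1 = 4.34
Step 5: integral_6^8 5.43 dx = 5.43*(8-6) = 5.43*2 = 10.86
Total: 3.46 + 2.77 + 2.88 + 4.34 + 10.86 = 24.31


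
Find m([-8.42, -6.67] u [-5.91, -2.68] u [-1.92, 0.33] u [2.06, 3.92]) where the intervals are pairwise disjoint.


For pairwise disjoint intervals, m(union) = sum of lengths.
= (-6.67 - -8.42) + (-2.68 - -5.91) + (0.33 - -1.92) + (3.92 - 2.06)
= 1.75 + 3.23 + 2.25 + 1.86
= 9.09


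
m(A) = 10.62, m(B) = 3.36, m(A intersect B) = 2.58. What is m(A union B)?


By inclusion-exclusion: m(A u B) = m(A) + m(B) - m(A n B)
= 10.62 + 3.36 - 2.58
= 11.4


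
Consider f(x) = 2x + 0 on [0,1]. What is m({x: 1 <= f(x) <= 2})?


f^(-1)([1, 2]) = {x : 1 <= 2x + 0 <= 2}
Solving: (1 - 0)/2 <= x <= (2 - 0)/2
= [0.5, 1]
Intersecting with [0,1]: [0.5, 1]
Measure = 1 - 0.5 = 0.5


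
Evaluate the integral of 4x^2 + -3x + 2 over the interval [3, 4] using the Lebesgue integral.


The Lebesgue integral of a Riemann-integrable function agrees with the Riemann integral.
Antiderivative F(x) = (4/3)x^3 + (-3/2)x^2 + 2x
F(4) = (4/3)*4^3 + (-3/2)*4^2 + 2*4
     = (4/3)*64 + (-3/2)*16 + 2*4
     = 85.333333 + -24 + 8
     = 69.333333
F(3) = 28.5
Integral = F(4) - F(3) = 69.333333 - 28.5 = 40.833333


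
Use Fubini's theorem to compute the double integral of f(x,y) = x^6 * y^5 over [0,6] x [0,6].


By Fubini's theorem, the double integral factors as a product of single integrals:
Step 1: integral_0^6 x^6 dx = [x^7/7] from 0 to 6
     = 6^7/7 = 39990.857143
Step 2: integral_0^6 y^5 dy = [y^6/6] from 0 to 6
     = 6^6/6 = 7776
Step 3: Double integral = 39990.857143 * 7776 = 3.109689e+08


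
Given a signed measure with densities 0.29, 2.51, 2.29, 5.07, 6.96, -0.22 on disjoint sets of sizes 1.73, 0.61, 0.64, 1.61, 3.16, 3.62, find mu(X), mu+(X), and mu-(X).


Step 1: Compute signed measure on each set:
  Set 1: 0.29 * 1.73 = 0.5017
  Set 2: 2.51 * 0.61 = 1.5311
  Set 3: 2.29 * 0.64 = 1.4656
  Set 4: 5.07 * 1.61 = 8.1627
  Set 5: 6.96 * 3.16 = 21.9936
  Set 6: -0.22 * 3.62 = -0.7964
Step 2: Total signed measure = (0.5017) + (1.5311) + (1.4656) + (8.1627) + (21.9936) + (-0.7964)
     = 32.8583
Step 3: Positive part mu+(X) = sum of positive contributions = 33.6547
Step 4: Negative part mu-(X) = |sum of negative contributions| = 0.7964


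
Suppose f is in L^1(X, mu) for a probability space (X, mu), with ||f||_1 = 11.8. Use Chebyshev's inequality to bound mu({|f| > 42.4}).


Chebyshev/Markov inequality: mu(|f| > eps) <= (||f||_p / eps)^p
Step 1: ||f||_1 / eps = 11.8 / 42.4 = 0.278302
Step 2: Raise to power p = 1:
  (0.278302)^1 = 0.278302
Step 3: Therefore mu(|f| > 42.4) <= 0.278302


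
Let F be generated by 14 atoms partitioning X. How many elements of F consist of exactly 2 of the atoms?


Each element of F is a union of some subset of the 14 atoms.
Elements that are unions of exactly 2 atoms correspond to 2-element subsets of the 14 atoms.
Count = C(14, 2) = 14! / (2! * 12!) = 91.


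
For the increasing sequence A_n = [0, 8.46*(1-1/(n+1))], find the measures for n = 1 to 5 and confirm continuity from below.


By continuity of measure from below: if A_n increases to A, then m(A_n) -> m(A).
Here A = [0, 8.46], so m(A) = 8.46
Step 1: a_1 = 8.46*(1 - 1/2) = 4.23, m(A_1) = 4.23
Step 2: a_2 = 8.46*(1 - 1/3) = 5.64, m(A_2) = 5.64
Step 3: a_3 = 8.46*(1 - 1/4) = 6.345, m(A_3) = 6.345
Step 4: a_4 = 8.46*(1 - 1/5) = 6.768, m(A_4) = 6.768
Step 5: a_5 = 8.46*(1 - 1/6) = 7.05, m(A_5) = 7.05
Limit: m(A_n) -> m([0,8.46]) = 8.46


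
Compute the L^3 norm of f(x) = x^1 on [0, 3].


Step 1: ||f||_3 = (integral_0^3 |x^1|^3 dx)^(1/3)
     = (integral_0^3 x^3 dx)^(1/3)
Step 2: integral_0^3 x^3 dx = [x^4/(4)] from 0 to 3 = 3^4/4
     = 81/4 = 20.25
Step 3: ||f||_3 = (20.25)^(1/3) = 2.725681


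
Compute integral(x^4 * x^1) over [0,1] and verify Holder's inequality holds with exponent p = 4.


Step 1: Exact integral of f*g = integral(x^5, 0, 1) = 1/6
     = 0.166667
Step 2: Holder bound with p=4, q=1.333333:
  ||f||_p = (integral x^16 dx)^(1/4) = (1/17)^(1/4) = 0.492479
  ||g||_q = (integral x^1.333333 dx)^(1/1.333333) = (1/2.333333)^(1/1.333333) = 0.529685
Step 3: Holder bound = ||f||_p * ||g||_q = 0.492479 * 0.529685 = 0.260859
Verification: 0.166667 <= 0.260859 (Holder holds)


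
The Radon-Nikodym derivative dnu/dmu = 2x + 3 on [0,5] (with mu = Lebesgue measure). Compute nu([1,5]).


nu(A) = integral_A (dnu/dmu) dmu = integral_1^5 (2x + 3) dx
Step 1: Antiderivative F(x) = (2/2)x^2 + 3x
Step 2: F(5) = (2/2)*5^2 + 3*5 = 25 + 15 = 40
Step 3: F(1) = (2/2)*1^2 + 3*1 = 1 + 3 = 4
Step 4: nu([1,5]) = F(5) - F(1) = 40 - 4 = 36


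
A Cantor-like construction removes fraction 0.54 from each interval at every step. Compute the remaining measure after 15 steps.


Step 1: At each step, fraction remaining = 1 - 0.54 = 0.46
Step 2: After 15 steps, measure = (0.46)^15
Result = 8.737103e-06


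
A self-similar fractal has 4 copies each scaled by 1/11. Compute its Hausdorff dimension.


For a self-similar set with N copies scaled by 1/r:
dim_H = log(N)/log(r) = log(4)/log(11)
= 1.386294/2.397895
= 0.57813


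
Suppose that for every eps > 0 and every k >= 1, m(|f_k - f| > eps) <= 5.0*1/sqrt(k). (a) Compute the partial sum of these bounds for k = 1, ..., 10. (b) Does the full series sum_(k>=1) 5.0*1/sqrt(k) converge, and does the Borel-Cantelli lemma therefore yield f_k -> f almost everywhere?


Step 1: List the terms 5.0*1/sqrt(k) for k = 1 to 10:
  k=1: 5
  k=2: 3.535534
  k=3: 2.886751
  k=4: 2.5
  k=5: 2.236068
  k=6: 2.041241
  k=7: 1.889822
  k=8: 1.767767
  k=9: 1.666667
  k=10: 1.581139
Step 2: Partial sum = 5 + 3.535534 + 2.886751 + 2.5 + 2.236068 + 2.041241 + 1.889822 + 1.767767 + 1.666667 + 1.581139
     = 25.104989
Step 3: The full series sum_(k>=1) 5.0*1/sqrt(k) diverges (p-series with p = 1/2 <= 1; a nonzero constant multiple of a divergent series diverges).
Step 4: The (first) Borel-Cantelli lemma requires a summable sequence of measures, so it does not apply here;
        from this bound alone no conclusion about a.e. convergence can be drawn (convergence in measure still
        gives an a.e.-convergent subsequence, but not a.e. convergence of the whole sequence).
Conclusion: series diverges; Borel-Cantelli is inconclusive about a.e. convergence of f_k.
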